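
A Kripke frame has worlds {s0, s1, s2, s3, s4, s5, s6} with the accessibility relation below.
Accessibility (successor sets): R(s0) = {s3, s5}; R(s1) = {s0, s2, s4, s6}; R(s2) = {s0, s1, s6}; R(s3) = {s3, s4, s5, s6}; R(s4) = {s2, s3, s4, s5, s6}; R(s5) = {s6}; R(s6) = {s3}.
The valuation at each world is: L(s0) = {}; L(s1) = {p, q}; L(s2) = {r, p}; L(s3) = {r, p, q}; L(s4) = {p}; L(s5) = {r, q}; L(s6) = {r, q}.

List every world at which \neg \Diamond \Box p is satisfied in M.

s0, s6

Recall that \Box ψ holds at a world iff ψ holds at every accessible world, and \Diamond ψ holds iff ψ holds at some accessible world.
Let φ = \neg \Diamond \Box p. Evaluate φ at each world:
  s0 (successors {s3, s5}): φ is true.
  s1 (successors {s0, s2, s4, s6}): φ is false.
  s2 (successors {s0, s1, s6}): φ is false.
  s3 (successors {s3, s4, s5, s6}): φ is false.
  s4 (successors {s2, s3, s4, s5, s6}): φ is false.
  s5 (successors {s6}): φ is false.
  s6 (successors {s3}): φ is true.
For instance, at s5:
  At s5: \Diamond \Box p is true, so \neg \Diamond \Box p is false.
    At s5: \Diamond \Box p requires \Box p at some successor in {s6}.
      \Box p holds at s6, so \Diamond \Box p is true at s5.
Satisfying worlds: {s0, s6}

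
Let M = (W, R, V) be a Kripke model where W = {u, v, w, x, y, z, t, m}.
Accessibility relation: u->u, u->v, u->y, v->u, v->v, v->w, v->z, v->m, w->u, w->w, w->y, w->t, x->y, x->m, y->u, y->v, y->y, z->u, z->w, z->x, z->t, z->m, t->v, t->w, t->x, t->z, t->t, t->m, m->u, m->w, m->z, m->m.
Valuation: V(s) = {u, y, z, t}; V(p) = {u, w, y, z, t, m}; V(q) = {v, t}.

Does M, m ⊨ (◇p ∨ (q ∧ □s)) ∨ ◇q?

Yes

At m: ◇p ∨ (q ∧ □s) is true, ◇q is false, so (◇p ∨ (q ∧ □s)) ∨ ◇q is true.
  At m: ◇p is true, q ∧ □s is false, so ◇p ∨ (q ∧ □s) is true.
    At m: ◇p requires p at some successor in {u, w, z, m}.
      p holds at u, so ◇p is true at m.
    At m: q is false, □s is false, so q ∧ □s is false.
      At m: □s requires s at every successor {u, w, z, m}.
        s fails at w, so □s is false at m.
  At m: ◇q requires q at some successor in {u, w, z, m}.
    At u: q is false.
    At w: q is false.
    At z: q is false.
    At m: q is false.
  So ◇q is false at m.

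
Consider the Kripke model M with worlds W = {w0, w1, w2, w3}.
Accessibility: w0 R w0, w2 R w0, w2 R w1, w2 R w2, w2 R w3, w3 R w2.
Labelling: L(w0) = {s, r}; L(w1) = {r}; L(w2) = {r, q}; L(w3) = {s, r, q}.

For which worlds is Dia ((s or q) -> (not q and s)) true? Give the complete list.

Let φ = Dia ((s or q) -> (not q and s)). Evaluate φ at each world:
  w0 (successors {w0}): φ is true.
  w1 (successors ∅): φ is false.
  w2 (successors {w0, w1, w2, w3}): φ is true.
  w3 (successors {w2}): φ is false.
For instance, at w3:
  At w3: Dia ((s or q) -> (not q and s)) requires (s or q) -> (not q and s) at some successor in {w2}.
    At w2: (s or q) -> (not q and s) is false.
  So Dia ((s or q) -> (not q and s)) is false at w3.
Satisfying worlds: {w0, w2}

w0, w2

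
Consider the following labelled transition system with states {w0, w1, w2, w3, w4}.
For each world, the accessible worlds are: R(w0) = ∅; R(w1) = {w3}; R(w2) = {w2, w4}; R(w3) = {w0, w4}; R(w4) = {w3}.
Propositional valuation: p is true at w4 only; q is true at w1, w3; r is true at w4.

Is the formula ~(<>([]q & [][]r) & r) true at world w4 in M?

At w4: <>([]q & [][]r) & r is false, so ~(<>([]q & [][]r) & r) is true.
  At w4: <>([]q & [][]r) is false, r is true, so <>([]q & [][]r) & r is false.
    At w4: <>([]q & [][]r) requires []q & [][]r at some successor in {w3}.
      At w3: []q & [][]r is false.
    So <>([]q & [][]r) is false at w4.

Yes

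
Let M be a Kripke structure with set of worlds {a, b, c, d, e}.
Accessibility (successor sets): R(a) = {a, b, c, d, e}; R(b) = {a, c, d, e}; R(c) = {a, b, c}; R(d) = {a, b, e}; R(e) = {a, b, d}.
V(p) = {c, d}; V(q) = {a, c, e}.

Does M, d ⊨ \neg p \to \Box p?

Yes

At d: \neg p is false, \Box p is false, so \neg p \to \Box p is true.
  At d: \Box p requires p at every successor {a, b, e}.
    p fails at a, so \Box p is false at d.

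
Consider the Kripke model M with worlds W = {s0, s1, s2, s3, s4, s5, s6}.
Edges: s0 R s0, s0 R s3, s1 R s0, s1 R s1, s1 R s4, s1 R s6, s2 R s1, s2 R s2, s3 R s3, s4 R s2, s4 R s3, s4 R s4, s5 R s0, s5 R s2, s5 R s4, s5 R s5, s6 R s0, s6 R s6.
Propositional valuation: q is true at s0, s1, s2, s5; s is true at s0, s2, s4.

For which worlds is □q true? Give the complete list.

Let φ = □q. Evaluate φ at each world:
  s0 (successors {s0, s3}): φ is false.
  s1 (successors {s0, s1, s4, s6}): φ is false.
  s2 (successors {s1, s2}): φ is true.
  s3 (successors {s3}): φ is false.
  s4 (successors {s2, s3, s4}): φ is false.
  s5 (successors {s0, s2, s4, s5}): φ is false.
  s6 (successors {s0, s6}): φ is false.
For instance, at s0:
  At s0: □q requires q at every successor {s0, s3}.
    q fails at s3, so □q is false at s0.
Satisfying worlds: {s2}

s2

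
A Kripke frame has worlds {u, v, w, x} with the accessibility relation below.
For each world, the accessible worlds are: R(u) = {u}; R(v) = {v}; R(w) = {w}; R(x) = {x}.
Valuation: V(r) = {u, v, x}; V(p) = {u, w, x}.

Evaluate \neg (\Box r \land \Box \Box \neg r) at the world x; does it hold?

Yes

Recall that \Box ψ holds at a world iff ψ holds at every accessible world, and \Diamond ψ holds iff ψ holds at some accessible world.
At x: \Box r \land \Box \Box \neg r is false, so \neg (\Box r \land \Box \Box \neg r) is true.
  At x: \Box r is true, \Box \Box \neg r is false, so \Box r \land \Box \Box \neg r is false.
    At x: \Box r requires r at every successor {x}.
      At x: r is true.
    So \Box r is true at x.
    At x: \Box \Box \neg r requires \Box \neg r at every successor {x}.
      \Box \neg r fails at x, so \Box \Box \neg r is false at x.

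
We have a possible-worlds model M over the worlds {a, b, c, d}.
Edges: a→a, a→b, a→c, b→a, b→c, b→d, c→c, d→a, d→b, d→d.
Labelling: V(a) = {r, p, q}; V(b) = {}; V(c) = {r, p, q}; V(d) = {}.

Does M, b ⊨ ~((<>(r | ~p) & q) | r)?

At b: (<>(r | ~p) & q) | r is false, so ~((<>(r | ~p) & q) | r) is true.
  At b: <>(r | ~p) & q is false, r is false, so (<>(r | ~p) & q) | r is false.
    At b: <>(r | ~p) is true, q is false, so <>(r | ~p) & q is false.
      At b: <>(r | ~p) requires r | ~p at some successor in {a, c, d}.
        r | ~p holds at a, so <>(r | ~p) is true at b.

Yes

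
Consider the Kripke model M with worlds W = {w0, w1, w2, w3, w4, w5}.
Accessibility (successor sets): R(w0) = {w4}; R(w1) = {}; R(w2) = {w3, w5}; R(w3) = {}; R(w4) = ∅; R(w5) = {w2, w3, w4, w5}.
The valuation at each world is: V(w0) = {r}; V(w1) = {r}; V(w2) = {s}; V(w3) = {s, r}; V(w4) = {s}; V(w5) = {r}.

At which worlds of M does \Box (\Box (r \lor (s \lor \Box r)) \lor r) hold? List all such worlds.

w0, w1, w2, w3, w4, w5

Recall that \Box ψ holds at a world iff ψ holds at every accessible world, and \Diamond ψ holds iff ψ holds at some accessible world.
Let φ = \Box (\Box (r \lor (s \lor \Box r)) \lor r). Evaluate φ at each world:
  w0 (successors {w4}): φ is true.
  w1 (successors ∅): φ is true.
  w2 (successors {w3, w5}): φ is true.
  w3 (successors ∅): φ is true.
  w4 (successors ∅): φ is true.
  w5 (successors {w2, w3, w4, w5}): φ is true.
For instance, at w0:
  At w0: \Box (\Box (r \lor (s \lor \Box r)) \lor r) requires \Box (r \lor (s \lor \Box r)) \lor r at every successor {w4}.
      At w4: \Box (r \lor (s \lor \Box r)) is true, r is false, so \Box (r \lor (s \lor \Box r)) \lor r is true.
  So \Box (\Box (r \lor (s \lor \Box r)) \lor r) is true at w0.
Satisfying worlds: {w0, w1, w2, w3, w4, w5}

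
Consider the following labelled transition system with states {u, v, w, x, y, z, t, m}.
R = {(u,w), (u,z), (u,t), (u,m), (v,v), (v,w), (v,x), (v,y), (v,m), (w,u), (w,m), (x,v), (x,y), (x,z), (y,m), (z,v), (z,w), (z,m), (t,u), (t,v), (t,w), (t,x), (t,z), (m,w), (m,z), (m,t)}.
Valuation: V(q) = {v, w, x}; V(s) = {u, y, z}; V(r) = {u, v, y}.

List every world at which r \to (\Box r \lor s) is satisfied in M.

u, w, x, y, z, t, m

Let φ = r \to (\Box r \lor s). Evaluate φ at each world:
  u (successors {w, z, t, m}): φ is true.
  v (successors {v, w, x, y, m}): φ is false.
  w (successors {u, m}): φ is true.
  x (successors {v, y, z}): φ is true.
  y (successors {m}): φ is true.
  z (successors {v, w, m}): φ is true.
  t (successors {u, v, w, x, z}): φ is true.
  m (successors {w, z, t}): φ is true.
For instance, at u:
  At u: r is true, \Box r \lor s is true, so r \to (\Box r \lor s) is true.
    At u: \Box r is false, s is true, so \Box r \lor s is true.
      At u: \Box r requires r at every successor {w, z, t, m}.
        r fails at w, so \Box r is false at u.
Satisfying worlds: {u, w, x, y, z, t, m}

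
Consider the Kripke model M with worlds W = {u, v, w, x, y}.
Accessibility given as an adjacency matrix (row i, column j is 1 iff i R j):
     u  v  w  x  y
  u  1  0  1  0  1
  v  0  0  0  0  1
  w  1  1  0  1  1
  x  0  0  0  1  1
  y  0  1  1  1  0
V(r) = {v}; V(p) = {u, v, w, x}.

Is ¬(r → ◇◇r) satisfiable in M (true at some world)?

No

Let φ = ¬(r → ◇◇r). Evaluate φ at each world:
  u (successors {u, w, y}): φ is false.
  v (successors {y}): φ is false.
  w (successors {u, v, x, y}): φ is false.
  x (successors {x, y}): φ is false.
  y (successors {v, w, x}): φ is false.
For instance, at x:
  At x: r → ◇◇r is true, so ¬(r → ◇◇r) is false.
    At x: r is false, ◇◇r is true, so r → ◇◇r is true.
      At x: ◇◇r requires ◇r at some successor in {x, y}.
        ◇r holds at y, so ◇◇r is true at x.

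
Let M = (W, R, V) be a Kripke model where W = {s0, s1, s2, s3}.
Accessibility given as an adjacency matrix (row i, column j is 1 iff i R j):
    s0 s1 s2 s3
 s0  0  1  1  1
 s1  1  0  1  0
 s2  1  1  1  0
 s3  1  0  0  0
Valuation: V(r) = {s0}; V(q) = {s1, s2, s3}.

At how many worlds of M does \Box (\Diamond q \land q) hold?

Let φ = \Box (\Diamond q \land q). Evaluate φ at each world:
  s0 (successors {s1, s2, s3}): φ is false.
  s1 (successors {s0, s2}): φ is false.
  s2 (successors {s0, s1, s2}): φ is false.
  s3 (successors {s0}): φ is false.
For instance, at s3:
  At s3: \Box (\Diamond q \land q) requires \Diamond q \land q at every successor {s0}.
    \Diamond q \land q fails at s0, so \Box (\Diamond q \land q) is false at s3.
      At s0: \Diamond q is true, q is false, so \Diamond q \land q is false.
Satisfying worlds: none.

0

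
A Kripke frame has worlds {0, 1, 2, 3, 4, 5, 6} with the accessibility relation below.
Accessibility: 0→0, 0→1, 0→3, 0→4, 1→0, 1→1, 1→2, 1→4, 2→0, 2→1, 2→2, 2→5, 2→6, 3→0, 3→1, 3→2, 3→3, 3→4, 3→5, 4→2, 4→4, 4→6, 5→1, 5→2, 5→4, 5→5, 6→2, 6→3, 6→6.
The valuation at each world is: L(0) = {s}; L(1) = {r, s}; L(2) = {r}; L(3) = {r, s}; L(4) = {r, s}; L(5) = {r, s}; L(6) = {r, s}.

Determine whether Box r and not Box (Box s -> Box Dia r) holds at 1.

No

Recall that Box ψ holds at a world iff ψ holds at every accessible world, and Dia ψ holds iff ψ holds at some accessible world.
At 1: Box r is false, not Box (Box s -> Box Dia r) is false, so Box r and not Box (Box s -> Box Dia r) is false.
  At 1: Box r requires r at every successor {0, 1, 2, 4}.
    r fails at 0, so Box r is false at 1.
  At 1: Box (Box s -> Box Dia r) is true, so not Box (Box s -> Box Dia r) is false.
    At 1: Box (Box s -> Box Dia r) requires Box s -> Box Dia r at every successor {0, 1, 2, 4}.
      At 0: Box s -> Box Dia r is true.
      At 1: Box s -> Box Dia r is true.
      At 2: Box s -> Box Dia r is true.
      At 4: Box s -> Box Dia r is true.
    So Box (Box s -> Box Dia r) is true at 1.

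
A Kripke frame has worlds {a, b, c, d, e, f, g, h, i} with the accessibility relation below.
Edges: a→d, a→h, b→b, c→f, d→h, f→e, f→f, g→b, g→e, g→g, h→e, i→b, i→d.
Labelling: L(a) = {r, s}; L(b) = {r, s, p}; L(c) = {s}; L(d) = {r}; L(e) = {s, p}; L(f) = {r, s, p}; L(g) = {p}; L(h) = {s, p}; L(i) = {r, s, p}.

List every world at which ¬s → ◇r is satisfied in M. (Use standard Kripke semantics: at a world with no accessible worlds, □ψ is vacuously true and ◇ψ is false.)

a, b, c, e, f, g, h, i

Let φ = ¬s → ◇r. Evaluate φ at each world:
  a (successors {d, h}): φ is true.
  b (successors {b}): φ is true.
  c (successors {f}): φ is true.
  d (successors {h}): φ is false.
  e (successors ∅): φ is true.
  f (successors {e, f}): φ is true.
  g (successors {b, e, g}): φ is true.
  h (successors {e}): φ is true.
  i (successors {b, d}): φ is true.
For instance, at a:
  At a: ¬s is false, ◇r is true, so ¬s → ◇r is true.
    At a: ◇r requires r at some successor in {d, h}.
      r holds at d, so ◇r is true at a.
Satisfying worlds: {a, b, c, e, f, g, h, i}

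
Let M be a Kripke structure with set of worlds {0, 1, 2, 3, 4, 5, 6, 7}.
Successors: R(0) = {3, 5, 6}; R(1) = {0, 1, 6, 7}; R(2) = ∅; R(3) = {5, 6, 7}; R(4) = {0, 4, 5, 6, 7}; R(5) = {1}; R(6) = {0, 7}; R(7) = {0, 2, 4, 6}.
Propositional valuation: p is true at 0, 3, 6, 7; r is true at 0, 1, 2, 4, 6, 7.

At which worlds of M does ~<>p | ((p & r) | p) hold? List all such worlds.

Recall that <>ψ holds at a world iff ψ holds at some accessible world.
Let φ = ~<>p | ((p & r) | p). Evaluate φ at each world:
  0 (successors {3, 5, 6}): φ is true.
  1 (successors {0, 1, 6, 7}): φ is false.
  2 (successors ∅): φ is true.
  3 (successors {5, 6, 7}): φ is true.
  4 (successors {0, 4, 5, 6, 7}): φ is false.
  5 (successors {1}): φ is true.
  6 (successors {0, 7}): φ is true.
  7 (successors {0, 2, 4, 6}): φ is true.
For instance, at 1:
  At 1: ~<>p is false, (p & r) | p is false, so ~<>p | ((p & r) | p) is false.
    At 1: <>p is true, so ~<>p is false.
      At 1: <>p requires p at some successor in {0, 1, 6, 7}.
        p holds at 0, so <>p is true at 1.
Satisfying worlds: {0, 2, 3, 5, 6, 7}

0, 2, 3, 5, 6, 7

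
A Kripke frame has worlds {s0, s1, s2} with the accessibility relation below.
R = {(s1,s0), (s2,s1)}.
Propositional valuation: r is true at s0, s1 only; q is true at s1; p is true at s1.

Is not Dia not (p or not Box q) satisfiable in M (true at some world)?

Yes

Let φ = not Dia not (p or not Box q). Evaluate φ at each world:
  s0 (successors ∅): φ is true.
  s1 (successors {s0}): φ is false.
  s2 (successors {s1}): φ is true.
Detail at s0 (witness):
  At s0: Dia not (p or not Box q) is false, so not Dia not (p or not Box q) is true.
    At s0: no accessible worlds, so Dia not (p or not Box q) is false.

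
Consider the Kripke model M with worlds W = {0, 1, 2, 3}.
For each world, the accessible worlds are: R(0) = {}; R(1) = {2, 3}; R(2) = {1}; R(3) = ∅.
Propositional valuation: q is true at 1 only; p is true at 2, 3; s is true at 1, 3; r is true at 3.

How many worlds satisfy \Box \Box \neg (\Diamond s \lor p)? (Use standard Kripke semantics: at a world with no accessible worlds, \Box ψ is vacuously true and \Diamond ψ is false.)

Let φ = \Box \Box \neg (\Diamond s \lor p). Evaluate φ at each world:
  0 (successors ∅): φ is true.
  1 (successors {2, 3}): φ is false.
  2 (successors {1}): φ is false.
  3 (successors ∅): φ is true.
For instance, at 1:
  At 1: \Box \Box \neg (\Diamond s \lor p) requires \Box \neg (\Diamond s \lor p) at every successor {2, 3}.
    \Box \neg (\Diamond s \lor p) fails at 2, so \Box \Box \neg (\Diamond s \lor p) is false at 1.
      At 2: \Box \neg (\Diamond s \lor p) requires \neg (\Diamond s \lor p) at every successor {1}.
        \neg (\Diamond s \lor p) fails at 1, so \Box \neg (\Diamond s \lor p) is false at 2.
Satisfying worlds: {0, 3}

2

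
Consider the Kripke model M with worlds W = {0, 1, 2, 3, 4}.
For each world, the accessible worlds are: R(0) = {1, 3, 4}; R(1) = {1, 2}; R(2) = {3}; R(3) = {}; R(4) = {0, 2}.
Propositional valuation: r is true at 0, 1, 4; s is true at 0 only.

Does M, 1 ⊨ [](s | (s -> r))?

Yes

Recall that []ψ holds at a world iff ψ holds at every accessible world, and <>ψ holds iff ψ holds at some accessible world.
At 1: [](s | (s -> r)) requires s | (s -> r) at every successor {1, 2}.
  At 1: s | (s -> r) is true.
  At 2: s | (s -> r) is true.
So [](s | (s -> r)) is true at 1.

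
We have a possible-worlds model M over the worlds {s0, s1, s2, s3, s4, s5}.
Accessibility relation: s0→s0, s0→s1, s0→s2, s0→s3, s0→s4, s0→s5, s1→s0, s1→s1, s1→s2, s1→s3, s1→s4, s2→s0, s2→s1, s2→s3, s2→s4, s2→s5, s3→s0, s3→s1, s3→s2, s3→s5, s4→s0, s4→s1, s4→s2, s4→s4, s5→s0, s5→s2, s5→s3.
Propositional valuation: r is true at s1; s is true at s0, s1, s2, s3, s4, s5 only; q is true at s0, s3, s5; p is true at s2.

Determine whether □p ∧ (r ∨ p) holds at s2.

At s2: □p is false, r ∨ p is true, so □p ∧ (r ∨ p) is false.
  At s2: □p requires p at every successor {s0, s1, s3, s4, s5}.
    p fails at s0, so □p is false at s2.

No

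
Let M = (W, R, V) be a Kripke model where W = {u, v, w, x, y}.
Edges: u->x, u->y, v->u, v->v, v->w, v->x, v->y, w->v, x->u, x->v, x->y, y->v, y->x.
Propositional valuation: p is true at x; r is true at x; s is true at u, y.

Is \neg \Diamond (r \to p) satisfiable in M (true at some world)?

No

Recall that \Diamond ψ holds at a world iff ψ holds at some accessible world.
Let φ = \neg \Diamond (r \to p). Evaluate φ at each world:
  u (successors {x, y}): φ is false.
  v (successors {u, v, w, x, y}): φ is false.
  w (successors {v}): φ is false.
  x (successors {u, v, y}): φ is false.
  y (successors {v, x}): φ is false.
For instance, at u:
  At u: \Diamond (r \to p) is true, so \neg \Diamond (r \to p) is false.
    At u: \Diamond (r \to p) requires r \to p at some successor in {x, y}.
      r \to p holds at x, so \Diamond (r \to p) is true at u.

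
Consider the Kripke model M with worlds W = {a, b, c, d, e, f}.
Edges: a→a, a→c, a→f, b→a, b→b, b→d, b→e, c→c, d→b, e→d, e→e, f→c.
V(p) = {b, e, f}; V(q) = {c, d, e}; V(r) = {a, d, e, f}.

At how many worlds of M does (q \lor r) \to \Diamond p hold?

Recall that \Diamond ψ holds at a world iff ψ holds at some accessible world.
Let φ = (q \lor r) \to \Diamond p. Evaluate φ at each world:
  a (successors {a, c, f}): φ is true.
  b (successors {a, b, d, e}): φ is true.
  c (successors {c}): φ is false.
  d (successors {b}): φ is true.
  e (successors {d, e}): φ is true.
  f (successors {c}): φ is false.
For instance, at f:
  At f: q \lor r is true, \Diamond p is false, so (q \lor r) \to \Diamond p is false.
    At f: \Diamond p requires p at some successor in {c}.
      At c: p is false.
    So \Diamond p is false at f.
Satisfying worlds: {a, b, d, e}

4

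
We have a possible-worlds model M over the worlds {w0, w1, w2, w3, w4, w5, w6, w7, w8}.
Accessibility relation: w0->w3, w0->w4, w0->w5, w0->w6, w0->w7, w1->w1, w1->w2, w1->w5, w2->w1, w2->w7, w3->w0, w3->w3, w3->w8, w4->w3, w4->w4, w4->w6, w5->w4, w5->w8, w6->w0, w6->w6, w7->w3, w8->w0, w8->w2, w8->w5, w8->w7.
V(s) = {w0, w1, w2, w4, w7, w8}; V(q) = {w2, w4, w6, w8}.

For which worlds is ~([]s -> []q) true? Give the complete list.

Let φ = ~([]s -> []q). Evaluate φ at each world:
  w0 (successors {w3, w4, w5, w6, w7}): φ is false.
  w1 (successors {w1, w2, w5}): φ is false.
  w2 (successors {w1, w7}): φ is true.
  w3 (successors {w0, w3, w8}): φ is false.
  w4 (successors {w3, w4, w6}): φ is false.
  w5 (successors {w4, w8}): φ is false.
  w6 (successors {w0, w6}): φ is false.
  w7 (successors {w3}): φ is false.
  w8 (successors {w0, w2, w5, w7}): φ is false.
For instance, at w4:
  At w4: []s -> []q is true, so ~([]s -> []q) is false.
    At w4: []s is false, []q is false, so []s -> []q is true.
      At w4: []s requires s at every successor {w3, w4, w6}.
        s fails at w3, so []s is false at w4.
      At w4: []q requires q at every successor {w3, w4, w6}.
        q fails at w3, so []q is false at w4.
Satisfying worlds: {w2}

w2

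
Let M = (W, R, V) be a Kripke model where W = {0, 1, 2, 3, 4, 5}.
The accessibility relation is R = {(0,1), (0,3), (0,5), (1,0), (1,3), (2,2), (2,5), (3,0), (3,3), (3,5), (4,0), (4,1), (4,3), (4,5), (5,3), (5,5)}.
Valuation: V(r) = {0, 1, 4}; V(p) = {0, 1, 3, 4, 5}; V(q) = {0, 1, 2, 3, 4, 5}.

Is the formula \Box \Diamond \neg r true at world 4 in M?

Recall that \Box ψ holds at a world iff ψ holds at every accessible world, and \Diamond ψ holds iff ψ holds at some accessible world.
At 4: \Box \Diamond \neg r requires \Diamond \neg r at every successor {0, 1, 3, 5}.
  At 0: \Diamond \neg r is true.
  At 1: \Diamond \neg r is true.
  At 3: \Diamond \neg r is true.
  At 5: \Diamond \neg r is true.
So \Box \Diamond \neg r is true at 4.

Yes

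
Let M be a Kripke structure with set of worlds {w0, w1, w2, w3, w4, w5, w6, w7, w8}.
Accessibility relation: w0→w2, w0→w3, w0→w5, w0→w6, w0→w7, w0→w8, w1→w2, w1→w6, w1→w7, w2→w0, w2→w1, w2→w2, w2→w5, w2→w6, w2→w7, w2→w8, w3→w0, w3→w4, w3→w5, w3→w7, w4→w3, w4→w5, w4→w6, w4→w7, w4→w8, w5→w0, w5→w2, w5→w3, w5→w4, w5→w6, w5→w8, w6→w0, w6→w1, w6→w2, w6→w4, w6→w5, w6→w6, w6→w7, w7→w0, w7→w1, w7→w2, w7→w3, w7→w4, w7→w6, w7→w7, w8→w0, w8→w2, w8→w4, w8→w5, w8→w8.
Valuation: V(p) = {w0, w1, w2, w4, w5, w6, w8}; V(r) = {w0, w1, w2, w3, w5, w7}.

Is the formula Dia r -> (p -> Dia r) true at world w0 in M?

Yes

At w0: Dia r is true, p -> Dia r is true, so Dia r -> (p -> Dia r) is true.
  At w0: Dia r requires r at some successor in {w2, w3, w5, w6, w7, w8}.
    r holds at w2, so Dia r is true at w0.
  At w0: p is true, Dia r is true, so p -> Dia r is true.
    At w0: Dia r requires r at some successor in {w2, w3, w5, w6, w7, w8}.
      r holds at w2, so Dia r is true at w0.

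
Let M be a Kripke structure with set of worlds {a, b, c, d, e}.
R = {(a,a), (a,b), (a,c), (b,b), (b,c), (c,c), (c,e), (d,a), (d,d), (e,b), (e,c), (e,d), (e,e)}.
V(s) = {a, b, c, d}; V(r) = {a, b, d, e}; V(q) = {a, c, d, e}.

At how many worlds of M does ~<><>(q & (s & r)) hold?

Let φ = ~<><>(q & (s & r)). Evaluate φ at each world:
  a (successors {a, b, c}): φ is false.
  b (successors {b, c}): φ is true.
  c (successors {c, e}): φ is false.
  d (successors {a, d}): φ is false.
  e (successors {b, c, d, e}): φ is false.
For instance, at e:
  At e: <><>(q & (s & r)) is true, so ~<><>(q & (s & r)) is false.
    At e: <><>(q & (s & r)) requires <>(q & (s & r)) at some successor in {b, c, d, e}.
      <>(q & (s & r)) holds at d, so <><>(q & (s & r)) is true at e.
Satisfying worlds: {b}

1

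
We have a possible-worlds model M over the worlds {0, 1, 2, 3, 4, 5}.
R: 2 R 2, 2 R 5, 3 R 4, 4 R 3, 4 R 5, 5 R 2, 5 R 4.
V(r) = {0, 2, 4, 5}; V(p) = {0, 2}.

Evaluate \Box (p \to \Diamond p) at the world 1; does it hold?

At 1: no accessible worlds, so \Box (p \to \Diamond p) holds vacuously.

Yes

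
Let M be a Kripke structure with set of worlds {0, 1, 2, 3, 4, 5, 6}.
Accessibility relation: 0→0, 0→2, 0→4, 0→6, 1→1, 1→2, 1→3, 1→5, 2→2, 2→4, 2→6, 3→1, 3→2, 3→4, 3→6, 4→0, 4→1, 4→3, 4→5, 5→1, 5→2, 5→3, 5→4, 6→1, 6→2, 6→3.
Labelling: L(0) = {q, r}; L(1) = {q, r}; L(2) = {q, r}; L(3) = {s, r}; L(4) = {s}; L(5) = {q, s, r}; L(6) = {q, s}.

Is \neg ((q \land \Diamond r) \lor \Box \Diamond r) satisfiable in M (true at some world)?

No

Let φ = \neg ((q \land \Diamond r) \lor \Box \Diamond r). Evaluate φ at each world:
  0 (successors {0, 2, 4, 6}): φ is false.
  1 (successors {1, 2, 3, 5}): φ is false.
  2 (successors {2, 4, 6}): φ is false.
  3 (successors {1, 2, 4, 6}): φ is false.
  4 (successors {0, 1, 3, 5}): φ is false.
  5 (successors {1, 2, 3, 4}): φ is false.
  6 (successors {1, 2, 3}): φ is false.
For instance, at 2:
  At 2: (q \land \Diamond r) \lor \Box \Diamond r is true, so \neg ((q \land \Diamond r) \lor \Box \Diamond r) is false.
    At 2: q \land \Diamond r is true, \Box \Diamond r is true, so (q \land \Diamond r) \lor \Box \Diamond r is true.
      At 2: q is true, \Diamond r is true, so q \land \Diamond r is true.
      At 2: \Box \Diamond r requires \Diamond r at every successor {2, 4, 6}.
        At 2: \Diamond r is true.
        At 4: \Diamond r is true.
        At 6: \Diamond r is true.
      So \Box \Diamond r is true at 2.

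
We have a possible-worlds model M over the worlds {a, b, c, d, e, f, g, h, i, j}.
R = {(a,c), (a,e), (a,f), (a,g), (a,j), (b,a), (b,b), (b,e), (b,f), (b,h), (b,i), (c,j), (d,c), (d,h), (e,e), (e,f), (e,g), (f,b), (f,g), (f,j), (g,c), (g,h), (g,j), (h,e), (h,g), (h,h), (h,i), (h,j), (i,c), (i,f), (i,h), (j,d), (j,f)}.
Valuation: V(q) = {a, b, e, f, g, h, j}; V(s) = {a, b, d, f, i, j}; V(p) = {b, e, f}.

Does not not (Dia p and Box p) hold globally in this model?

No

Recall that Box ψ holds at a world iff ψ holds at every accessible world, and Dia ψ holds iff ψ holds at some accessible world.
Let φ = not not (Dia p and Box p). Evaluate φ at each world:
  a (successors {c, e, f, g, j}): φ is false.
  b (successors {a, b, e, f, h, i}): φ is false.
  c (successors {j}): φ is false.
  d (successors {c, h}): φ is false.
  e (successors {e, f, g}): φ is false.
  f (successors {b, g, j}): φ is false.
  g (successors {c, h, j}): φ is false.
  h (successors {e, g, h, i, j}): φ is false.
  i (successors {c, f, h}): φ is false.
  j (successors {d, f}): φ is false.
Detail at a (counterexample):
  At a: not (Dia p and Box p) is true, so not not (Dia p and Box p) is false.
    At a: Dia p and Box p is false, so not (Dia p and Box p) is true.
      At a: Dia p is true, Box p is false, so Dia p and Box p is false.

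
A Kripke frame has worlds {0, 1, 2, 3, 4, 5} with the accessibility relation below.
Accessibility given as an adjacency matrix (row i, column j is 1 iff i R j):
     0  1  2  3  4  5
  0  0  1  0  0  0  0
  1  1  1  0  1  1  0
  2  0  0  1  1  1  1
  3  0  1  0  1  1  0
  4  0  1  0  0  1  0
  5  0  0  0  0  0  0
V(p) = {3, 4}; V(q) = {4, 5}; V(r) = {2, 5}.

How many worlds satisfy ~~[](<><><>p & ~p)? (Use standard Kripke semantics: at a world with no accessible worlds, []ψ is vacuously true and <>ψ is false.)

Let φ = ~~[](<><><>p & ~p). Evaluate φ at each world:
  0 (successors {1}): φ is true.
  1 (successors {0, 1, 3, 4}): φ is false.
  2 (successors {2, 3, 4, 5}): φ is false.
  3 (successors {1, 3, 4}): φ is false.
  4 (successors {1, 4}): φ is false.
  5 (successors ∅): φ is true.
For instance, at 3:
  At 3: ~[](<><><>p & ~p) is true, so ~~[](<><><>p & ~p) is false.
    At 3: [](<><><>p & ~p) is false, so ~[](<><><>p & ~p) is true.
      At 3: [](<><><>p & ~p) requires <><><>p & ~p at every successor {1, 3, 4}.
        <><><>p & ~p fails at 3, so [](<><><>p & ~p) is false at 3.
Satisfying worlds: {0, 5}

2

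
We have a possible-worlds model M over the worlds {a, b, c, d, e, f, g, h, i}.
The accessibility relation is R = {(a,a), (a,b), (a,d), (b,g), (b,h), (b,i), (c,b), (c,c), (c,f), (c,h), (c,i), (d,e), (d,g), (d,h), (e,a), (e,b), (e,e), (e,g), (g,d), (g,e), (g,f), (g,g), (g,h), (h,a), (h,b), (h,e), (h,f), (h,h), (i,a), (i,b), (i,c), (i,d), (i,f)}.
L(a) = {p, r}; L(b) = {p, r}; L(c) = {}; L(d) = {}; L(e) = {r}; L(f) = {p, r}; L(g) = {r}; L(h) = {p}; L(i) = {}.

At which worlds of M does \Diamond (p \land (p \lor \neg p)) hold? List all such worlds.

Let φ = \Diamond (p \land (p \lor \neg p)). Evaluate φ at each world:
  a (successors {a, b, d}): φ is true.
  b (successors {g, h, i}): φ is true.
  c (successors {b, c, f, h, i}): φ is true.
  d (successors {e, g, h}): φ is true.
  e (successors {a, b, e, g}): φ is true.
  f (successors ∅): φ is false.
  g (successors {d, e, f, g, h}): φ is true.
  h (successors {a, b, e, f, h}): φ is true.
  i (successors {a, b, c, d, f}): φ is true.
For instance, at d:
  At d: \Diamond (p \land (p \lor \neg p)) requires p \land (p \lor \neg p) at some successor in {e, g, h}.
    p \land (p \lor \neg p) holds at h, so \Diamond (p \land (p \lor \neg p)) is true at d.
Satisfying worlds: {a, b, c, d, e, g, h, i}

a, b, c, d, e, g, h, i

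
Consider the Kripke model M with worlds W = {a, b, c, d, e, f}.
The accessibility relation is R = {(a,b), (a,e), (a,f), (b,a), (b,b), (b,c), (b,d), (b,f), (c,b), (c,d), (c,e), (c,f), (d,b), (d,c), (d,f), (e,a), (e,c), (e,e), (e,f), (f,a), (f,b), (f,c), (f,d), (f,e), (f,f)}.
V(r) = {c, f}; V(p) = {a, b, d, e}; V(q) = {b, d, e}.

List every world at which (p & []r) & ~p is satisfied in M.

Let φ = (p & []r) & ~p. Evaluate φ at each world:
  a (successors {b, e, f}): φ is false.
  b (successors {a, b, c, d, f}): φ is false.
  c (successors {b, d, e, f}): φ is false.
  d (successors {b, c, f}): φ is false.
  e (successors {a, c, e, f}): φ is false.
  f (successors {a, b, c, d, e, f}): φ is false.
For instance, at e:
  At e: p & []r is false, ~p is false, so (p & []r) & ~p is false.
    At e: p is true, []r is false, so p & []r is false.
      At e: []r requires r at every successor {a, c, e, f}.
        r fails at a, so []r is false at e.
Satisfying worlds: none.

none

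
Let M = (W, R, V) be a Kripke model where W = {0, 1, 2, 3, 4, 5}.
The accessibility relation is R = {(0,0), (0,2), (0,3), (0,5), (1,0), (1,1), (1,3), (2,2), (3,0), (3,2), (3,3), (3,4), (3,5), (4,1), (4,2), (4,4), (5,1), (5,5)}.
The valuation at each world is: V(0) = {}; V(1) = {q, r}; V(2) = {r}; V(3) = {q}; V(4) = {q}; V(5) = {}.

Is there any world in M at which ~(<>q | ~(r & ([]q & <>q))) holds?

Recall that []ψ holds at a world iff ψ holds at every accessible world, and <>ψ holds iff ψ holds at some accessible world.
Let φ = ~(<>q | ~(r & ([]q & <>q))). Evaluate φ at each world:
  0 (successors {0, 2, 3, 5}): φ is false.
  1 (successors {0, 1, 3}): φ is false.
  2 (successors {2}): φ is false.
  3 (successors {0, 2, 3, 4, 5}): φ is false.
  4 (successors {1, 2, 4}): φ is false.
  5 (successors {1, 5}): φ is false.
For instance, at 0:
  At 0: <>q | ~(r & ([]q & <>q)) is true, so ~(<>q | ~(r & ([]q & <>q))) is false.
    At 0: <>q is true, ~(r & ([]q & <>q)) is true, so <>q | ~(r & ([]q & <>q)) is true.
      At 0: <>q requires q at some successor in {0, 2, 3, 5}.
        q holds at 3, so <>q is true at 0.
      At 0: r & ([]q & <>q) is false, so ~(r & ([]q & <>q)) is true.

No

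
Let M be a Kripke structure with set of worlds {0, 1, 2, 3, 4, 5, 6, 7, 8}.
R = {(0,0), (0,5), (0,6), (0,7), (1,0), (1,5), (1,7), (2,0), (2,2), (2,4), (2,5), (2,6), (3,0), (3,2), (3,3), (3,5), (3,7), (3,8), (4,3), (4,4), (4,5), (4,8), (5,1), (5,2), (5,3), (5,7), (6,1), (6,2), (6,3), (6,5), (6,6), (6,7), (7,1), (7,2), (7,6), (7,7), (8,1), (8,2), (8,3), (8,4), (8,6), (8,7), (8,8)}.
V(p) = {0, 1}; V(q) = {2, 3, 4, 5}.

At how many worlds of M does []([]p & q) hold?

Let φ = []([]p & q). Evaluate φ at each world:
  0 (successors {0, 5, 6, 7}): φ is false.
  1 (successors {0, 5, 7}): φ is false.
  2 (successors {0, 2, 4, 5, 6}): φ is false.
  3 (successors {0, 2, 3, 5, 7, 8}): φ is false.
  4 (successors {3, 4, 5, 8}): φ is false.
  5 (successors {1, 2, 3, 7}): φ is false.
  6 (successors {1, 2, 3, 5, 6, 7}): φ is false.
  7 (successors {1, 2, 6, 7}): φ is false.
  8 (successors {1, 2, 3, 4, 6, 7, 8}): φ is false.
For instance, at 2:
  At 2: []([]p & q) requires []p & q at every successor {0, 2, 4, 5, 6}.
    []p & q fails at 0, so []([]p & q) is false at 2.
      At 0: []p is false, q is false, so []p & q is false.
Satisfying worlds: none.

0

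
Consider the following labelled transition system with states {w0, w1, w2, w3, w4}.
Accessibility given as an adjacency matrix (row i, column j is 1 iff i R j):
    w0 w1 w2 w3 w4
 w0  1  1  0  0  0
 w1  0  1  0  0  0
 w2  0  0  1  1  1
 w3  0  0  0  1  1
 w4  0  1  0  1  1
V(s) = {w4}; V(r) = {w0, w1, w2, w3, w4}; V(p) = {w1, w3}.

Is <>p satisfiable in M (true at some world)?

Yes

Let φ = <>p. Evaluate φ at each world:
  w0 (successors {w0, w1}): φ is true.
  w1 (successors {w1}): φ is true.
  w2 (successors {w2, w3, w4}): φ is true.
  w3 (successors {w3, w4}): φ is true.
  w4 (successors {w1, w3, w4}): φ is true.
Detail at w0 (witness):
  At w0: <>p requires p at some successor in {w0, w1}.
    p holds at w1, so <>p is true at w0.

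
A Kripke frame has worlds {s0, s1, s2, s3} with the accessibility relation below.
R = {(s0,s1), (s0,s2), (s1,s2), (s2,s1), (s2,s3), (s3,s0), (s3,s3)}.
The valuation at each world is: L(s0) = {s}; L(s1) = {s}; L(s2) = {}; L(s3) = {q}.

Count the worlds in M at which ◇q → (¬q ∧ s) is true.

2

Let φ = ◇q → (¬q ∧ s). Evaluate φ at each world:
  s0 (successors {s1, s2}): φ is true.
  s1 (successors {s2}): φ is true.
  s2 (successors {s1, s3}): φ is false.
  s3 (successors {s0, s3}): φ is false.
For instance, at s2:
  At s2: ◇q is true, ¬q ∧ s is false, so ◇q → (¬q ∧ s) is false.
    At s2: ◇q requires q at some successor in {s1, s3}.
      q holds at s3, so ◇q is true at s2.
Satisfying worlds: {s0, s1}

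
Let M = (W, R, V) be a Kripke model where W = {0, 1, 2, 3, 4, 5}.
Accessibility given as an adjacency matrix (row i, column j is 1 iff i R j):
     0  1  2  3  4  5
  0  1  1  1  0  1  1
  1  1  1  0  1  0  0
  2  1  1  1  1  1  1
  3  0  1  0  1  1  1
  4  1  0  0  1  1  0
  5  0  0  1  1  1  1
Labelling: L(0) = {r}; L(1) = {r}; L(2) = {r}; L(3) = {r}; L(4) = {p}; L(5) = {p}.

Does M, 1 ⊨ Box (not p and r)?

Yes

At 1: Box (not p and r) requires not p and r at every successor {0, 1, 3}.
  At 0: not p and r is true.
  At 1: not p and r is true.
  At 3: not p and r is true.
So Box (not p and r) is true at 1.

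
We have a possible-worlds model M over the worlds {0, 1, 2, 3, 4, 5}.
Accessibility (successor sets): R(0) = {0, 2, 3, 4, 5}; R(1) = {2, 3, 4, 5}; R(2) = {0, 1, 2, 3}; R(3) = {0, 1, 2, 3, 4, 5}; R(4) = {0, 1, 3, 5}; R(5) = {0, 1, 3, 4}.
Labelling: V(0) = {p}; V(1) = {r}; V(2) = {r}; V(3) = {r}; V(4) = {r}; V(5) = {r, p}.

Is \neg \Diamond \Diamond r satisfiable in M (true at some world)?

No

Recall that \Diamond ψ holds at a world iff ψ holds at some accessible world.
Let φ = \neg \Diamond \Diamond r. Evaluate φ at each world:
  0 (successors {0, 2, 3, 4, 5}): φ is false.
  1 (successors {2, 3, 4, 5}): φ is false.
  2 (successors {0, 1, 2, 3}): φ is false.
  3 (successors {0, 1, 2, 3, 4, 5}): φ is false.
  4 (successors {0, 1, 3, 5}): φ is false.
  5 (successors {0, 1, 3, 4}): φ is false.
For instance, at 5:
  At 5: \Diamond \Diamond r is true, so \neg \Diamond \Diamond r is false.
    At 5: \Diamond \Diamond r requires \Diamond r at some successor in {0, 1, 3, 4}.
      \Diamond r holds at 0, so \Diamond \Diamond r is true at 5.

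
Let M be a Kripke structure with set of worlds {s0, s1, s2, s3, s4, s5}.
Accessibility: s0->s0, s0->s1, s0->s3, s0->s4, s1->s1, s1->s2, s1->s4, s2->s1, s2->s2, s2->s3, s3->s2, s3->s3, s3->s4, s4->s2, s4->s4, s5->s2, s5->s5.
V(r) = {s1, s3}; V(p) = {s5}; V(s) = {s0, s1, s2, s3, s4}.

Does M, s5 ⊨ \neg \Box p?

Yes

At s5: \Box p is false, so \neg \Box p is true.
  At s5: \Box p requires p at every successor {s2, s5}.
    p fails at s2, so \Box p is false at s5.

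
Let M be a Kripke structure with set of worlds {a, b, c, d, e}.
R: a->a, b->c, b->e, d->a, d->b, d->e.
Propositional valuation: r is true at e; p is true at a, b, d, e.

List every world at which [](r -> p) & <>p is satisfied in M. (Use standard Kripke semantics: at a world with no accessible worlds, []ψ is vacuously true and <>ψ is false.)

Let φ = [](r -> p) & <>p. Evaluate φ at each world:
  a (successors {a}): φ is true.
  b (successors {c, e}): φ is true.
  c (successors ∅): φ is false.
  d (successors {a, b, e}): φ is true.
  e (successors ∅): φ is false.
For instance, at a:
  At a: [](r -> p) is true, <>p is true, so [](r -> p) & <>p is true.
    At a: [](r -> p) requires r -> p at every successor {a}.
      At a: r -> p is true.
    So [](r -> p) is true at a.
    At a: <>p requires p at some successor in {a}.
      p holds at a, so <>p is true at a.
Satisfying worlds: {a, b, d}

a, b, d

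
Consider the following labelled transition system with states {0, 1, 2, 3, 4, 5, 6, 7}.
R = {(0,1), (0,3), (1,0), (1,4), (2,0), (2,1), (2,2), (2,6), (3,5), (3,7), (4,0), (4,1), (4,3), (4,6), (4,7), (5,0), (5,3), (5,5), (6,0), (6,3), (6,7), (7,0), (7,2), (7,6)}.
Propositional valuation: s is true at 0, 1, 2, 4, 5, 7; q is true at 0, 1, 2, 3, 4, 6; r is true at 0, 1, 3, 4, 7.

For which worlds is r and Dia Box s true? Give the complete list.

0, 4

Recall that Box ψ holds at a world iff ψ holds at every accessible world, and Dia ψ holds iff ψ holds at some accessible world.
Let φ = r and Dia Box s. Evaluate φ at each world:
  0 (successors {1, 3}): φ is true.
  1 (successors {0, 4}): φ is false.
  2 (successors {0, 1, 2, 6}): φ is false.
  3 (successors {5, 7}): φ is false.
  4 (successors {0, 1, 3, 6, 7}): φ is true.
  5 (successors {0, 3, 5}): φ is false.
  6 (successors {0, 3, 7}): φ is false.
  7 (successors {0, 2, 6}): φ is false.
For instance, at 4:
  At 4: r is true, Dia Box s is true, so r and Dia Box s is true.
    At 4: Dia Box s requires Box s at some successor in {0, 1, 3, 6, 7}.
      Box s holds at 1, so Dia Box s is true at 4.
Satisfying worlds: {0, 4}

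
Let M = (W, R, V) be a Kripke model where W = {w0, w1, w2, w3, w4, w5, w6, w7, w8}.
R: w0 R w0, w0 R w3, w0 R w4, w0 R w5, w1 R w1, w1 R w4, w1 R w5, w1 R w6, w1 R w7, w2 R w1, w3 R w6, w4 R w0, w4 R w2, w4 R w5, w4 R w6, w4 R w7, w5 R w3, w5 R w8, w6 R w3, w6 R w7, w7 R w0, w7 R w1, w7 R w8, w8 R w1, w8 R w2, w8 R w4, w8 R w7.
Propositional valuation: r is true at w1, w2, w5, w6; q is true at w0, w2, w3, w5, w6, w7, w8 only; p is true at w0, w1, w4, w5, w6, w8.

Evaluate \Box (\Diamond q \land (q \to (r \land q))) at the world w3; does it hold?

Yes

At w3: \Box (\Diamond q \land (q \to (r \land q))) requires \Diamond q \land (q \to (r \land q)) at every successor {w6}.
    At w6: \Diamond q is true, q \to (r \land q) is true, so \Diamond q \land (q \to (r \land q)) is true.
      At w6: \Diamond q requires q at some successor in {w3, w7}.
        q holds at w3, so \Diamond q is true at w6.
So \Box (\Diamond q \land (q \to (r \land q))) is true at w3.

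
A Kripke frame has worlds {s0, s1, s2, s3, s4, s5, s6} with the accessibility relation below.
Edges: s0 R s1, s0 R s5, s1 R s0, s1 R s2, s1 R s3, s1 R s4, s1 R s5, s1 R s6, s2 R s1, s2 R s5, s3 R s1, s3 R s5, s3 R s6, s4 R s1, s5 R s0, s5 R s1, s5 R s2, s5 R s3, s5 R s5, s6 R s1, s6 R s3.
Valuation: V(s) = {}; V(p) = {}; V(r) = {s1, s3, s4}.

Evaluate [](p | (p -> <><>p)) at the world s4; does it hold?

Recall that []ψ holds at a world iff ψ holds at every accessible world, and <>ψ holds iff ψ holds at some accessible world.
At s4: [](p | (p -> <><>p)) requires p | (p -> <><>p) at every successor {s1}.
    At s1: p is false, p -> <><>p is true, so p | (p -> <><>p) is true.
      At s1: p is false, <><>p is false, so p -> <><>p is true.
So [](p | (p -> <><>p)) is true at s4.

Yes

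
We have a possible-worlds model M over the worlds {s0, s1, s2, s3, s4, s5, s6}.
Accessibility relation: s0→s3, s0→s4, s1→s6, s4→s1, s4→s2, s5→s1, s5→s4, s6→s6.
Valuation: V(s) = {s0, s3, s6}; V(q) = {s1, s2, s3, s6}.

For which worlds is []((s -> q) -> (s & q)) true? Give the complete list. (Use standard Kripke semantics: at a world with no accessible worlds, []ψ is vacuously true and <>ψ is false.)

s1, s2, s3, s6

Let φ = []((s -> q) -> (s & q)). Evaluate φ at each world:
  s0 (successors {s3, s4}): φ is false.
  s1 (successors {s6}): φ is true.
  s2 (successors ∅): φ is true.
  s3 (successors ∅): φ is true.
  s4 (successors {s1, s2}): φ is false.
  s5 (successors {s1, s4}): φ is false.
  s6 (successors {s6}): φ is true.
For instance, at s1:
  At s1: []((s -> q) -> (s & q)) requires (s -> q) -> (s & q) at every successor {s6}.
    At s6: (s -> q) -> (s & q) is true.
  So []((s -> q) -> (s & q)) is true at s1.
Satisfying worlds: {s1, s2, s3, s6}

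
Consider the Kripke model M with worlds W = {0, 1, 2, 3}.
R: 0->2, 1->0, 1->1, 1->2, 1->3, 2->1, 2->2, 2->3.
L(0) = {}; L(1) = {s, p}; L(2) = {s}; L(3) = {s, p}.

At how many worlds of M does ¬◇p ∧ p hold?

1

Recall that ◇ψ holds at a world iff ψ holds at some accessible world.
Let φ = ¬◇p ∧ p. Evaluate φ at each world:
  0 (successors {2}): φ is false.
  1 (successors {0, 1, 2, 3}): φ is false.
  2 (successors {1, 2, 3}): φ is false.
  3 (successors ∅): φ is true.
For instance, at 0:
  At 0: ¬◇p is true, p is false, so ¬◇p ∧ p is false.
    At 0: ◇p is false, so ¬◇p is true.
      At 0: ◇p requires p at some successor in {2}.
        At 2: p is false.
      So ◇p is false at 0.
Satisfying worlds: {3}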